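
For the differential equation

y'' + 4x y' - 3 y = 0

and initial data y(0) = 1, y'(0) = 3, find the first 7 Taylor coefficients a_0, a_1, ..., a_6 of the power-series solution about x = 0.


Ansatz: y(x) = sum_{n>=0} a_n x^n, so y'(x) = sum_{n>=1} n a_n x^(n-1) and y''(x) = sum_{n>=2} n(n-1) a_n x^(n-2).
Substitute into P(x) y'' + Q(x) y' + R(x) y = 0 with P(x) = 1, Q(x) = 4x, R(x) = -3, and match powers of x.
Initial conditions: a_0 = 1, a_1 = 3.
Setting the coefficient of each power of x to zero and solving order by order (substituting the coefficients already found):
  x^0: 2 a_2 - 3 a_0 = 0  ->  2 a_2 = 3 a_0 = 3  ->  a_2 = 3/2
  x^1: 6 a_3 + a_1 = 0  ->  6 a_3 = -a_1 = -3  ->  a_3 = -1/2
  x^2: 12 a_4 + 5 a_2 = 0  ->  12 a_4 = -5 a_2 = -15/2  ->  a_4 = -5/8
  x^3: 20 a_5 + 9 a_3 = 0  ->  20 a_5 = -9 a_3 = 9/2  ->  a_5 = 9/40
  x^4: 30 a_6 + 13 a_4 = 0  ->  30 a_6 = -13 a_4 = 65/8  ->  a_6 = 13/48
Truncated series: y(x) = 1 + 3 x + (3/2) x^2 - (1/2) x^3 - (5/8) x^4 + (9/40) x^5 + (13/48) x^6 + O(x^7).

a_0 = 1; a_1 = 3; a_2 = 3/2; a_3 = -1/2; a_4 = -5/8; a_5 = 9/40; a_6 = 13/48


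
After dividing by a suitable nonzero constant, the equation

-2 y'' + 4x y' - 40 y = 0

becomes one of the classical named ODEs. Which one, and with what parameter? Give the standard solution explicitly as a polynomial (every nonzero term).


All three coefficients share the factor -2; dividing through by -2 gives  y'' - 2x y' + 20 y = 0.
This matches the Hermite equation y'' - 2x y' + 2n y = 0 with 2n = 20, so n = 10; the polynomial solution is H_10(x).
With y = sum_k a_k x^k, matching x^k gives (k+2)(k+1) a_{k+2} = 2(k - n) a_k = 2(k - 10) a_k. The right side vanishes at k = 10, so the series with the parity of 10 terminates at degree 10.
Standard normalization: leading coefficient of H_n is 2^n, so a_10 = 2^10 = 1024. Work downward with a_k = (k+1)(k+2) a_{k+2} / (2(k - n)):
  a_8 = (9)(10)(1024) / (2(8 - 10)) = 92160/(-4) = -23040
  a_6 = (7)(8)(-23040) / (2(6 - 10)) = -1290240/(-8) = 161280
  a_4 = (5)(6)(161280) / (2(4 - 10)) = 4838400/(-12) = -403200
  a_2 = (3)(4)(-403200) / (2(2 - 10)) = -4838400/(-16) = 302400
  a_0 = (1)(2)(302400) / (2(0 - 10)) = 604800/(-20) = -30240
Hence H_10(x) = 1024 x^10 - 23040 x^8 + 161280 x^6 - 403200 x^4 + 302400 x^2 - 30240.

H_10(x); series = 1024 x^10 - 23040 x^8 + 161280 x^6 - 403200 x^4 + 302400 x^2 - 30240


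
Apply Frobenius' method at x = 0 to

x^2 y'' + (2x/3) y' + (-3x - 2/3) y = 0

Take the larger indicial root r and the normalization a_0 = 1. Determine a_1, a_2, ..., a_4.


Write in Frobenius form y'' + (p(x)/x) y' + (q(x)/x^2) y = 0:
  p(x) = 2/3,  q(x) = -3x - 2/3.
Indicial equation: r(r-1) + (2/3) r + (-2/3) = 0 -> roots r_1 = 1, r_2 = -2/3.
Take r = r_1 = 1. Let y(x) = x^r sum_{n>=0} a_n x^n with a_0 = 1.
Substitute y = x^r sum a_n x^n and match x^{r+n}. The recurrence is
  D(n) a_n - 3 a_{n-1} = 0,  where D(n) = (r+n)(r+n-1) + (2/3)(r+n) + (-2/3).
  a_n = 3 / D(n) * a_{n-1}.
Since the indicial polynomial factors as (r - r_1)(r - r_2), D(n) = (r_1 + n - r_1)(r_1 + n - r_2) = n(n + 5/3).
Evaluating step by step (a_0 = 1):
  n = 1: D(1) = 1(1 + 5/3) = 8/3; numerator = 3(1) = 3; a_1 = (3)/(8/3) = 9/8
  n = 2: D(2) = 2(2 + 5/3) = 22/3; numerator = 3(9/8) = 27/8; a_2 = (27/8)/(22/3) = 81/176
  n = 3: D(3) = 3(3 + 5/3) = 14; numerator = 3(81/176) = 243/176; a_3 = (243/176)/(14) = 243/2464
  n = 4: D(4) = 4(4 + 5/3) = 68/3; numerator = 3(243/2464) = 729/2464; a_4 = (729/2464)/(68/3) = 2187/167552

r = 1; a_0 = 1; a_1 = 9/8; a_2 = 81/176; a_3 = 243/2464; a_4 = 2187/167552


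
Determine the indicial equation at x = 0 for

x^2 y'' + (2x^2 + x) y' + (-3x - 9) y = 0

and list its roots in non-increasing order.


Divide by x^2 to reach normal form y'' + P_1(x) y' + P_2(x) y = 0 with P_1(x) = 2 + 1/x and P_2(x) = -3/x - 9/x^2.
x = 0 is a singular point because the y'-coefficient 2 + 1/x has a pole at x = 0 and the y-coefficient -3/x - 9/x^2 has a pole at x = 0.
It is a regular singular point because x P_1(x) = p(x) = 2x + 1 and x^2 P_2(x) = q(x) = -3x - 9 are polynomials, hence analytic at x = 0.
p(0) = 1,  q(0) = -9.
Indicial equation: r(r-1) + p(0) r + q(0) = 0, i.e. r^2 + (p(0) - 1) r + q(0) = 0, i.e. r^2 - 9 = 0.
Discriminant: (0)^2 - 4(-9) = 36, so r = (0 ± 6)/2.
Solving: r_1 = 3, r_2 = -3.

indicial: r^2 - 9 = 0; roots r_1 = 3, r_2 = -3


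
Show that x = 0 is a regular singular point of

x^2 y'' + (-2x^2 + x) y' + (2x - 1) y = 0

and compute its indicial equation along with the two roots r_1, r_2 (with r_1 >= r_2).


Divide by x^2 to reach normal form y'' + P_1(x) y' + P_2(x) y = 0 with P_1(x) = -2 + 1/x and P_2(x) = 2/x - 1/x^2.
x = 0 is a singular point because the y'-coefficient -2 + 1/x has a pole at x = 0 and the y-coefficient 2/x - 1/x^2 has a pole at x = 0.
It is a regular singular point because x P_1(x) = p(x) = 1 - 2x and x^2 P_2(x) = q(x) = 2x - 1 are polynomials, hence analytic at x = 0.
p(0) = 1,  q(0) = -1.
Indicial equation: r(r-1) + p(0) r + q(0) = 0, i.e. r^2 + (p(0) - 1) r + q(0) = 0, i.e. r^2 - 1 = 0.
Discriminant: (0)^2 - 4(-1) = 4, so r = (0 ± 2)/2.
Solving: r_1 = 1, r_2 = -1.

indicial: r^2 - 1 = 0; roots r_1 = 1, r_2 = -1


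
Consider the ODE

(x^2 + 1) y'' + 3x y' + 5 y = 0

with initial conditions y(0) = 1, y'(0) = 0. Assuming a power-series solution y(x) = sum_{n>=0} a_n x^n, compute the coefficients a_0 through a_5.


Ansatz: y(x) = sum_{n>=0} a_n x^n, so y'(x) = sum_{n>=1} n a_n x^(n-1) and y''(x) = sum_{n>=2} n(n-1) a_n x^(n-2).
Substitute into P(x) y'' + Q(x) y' + R(x) y = 0 with P(x) = x^2 + 1, Q(x) = 3x, R(x) = 5, and match powers of x.
Initial conditions: a_0 = 1, a_1 = 0.
Setting the coefficient of each power of x to zero and solving order by order (substituting the coefficients already found):
  x^0: 2 a_2 + 5 a_0 = 0  ->  2 a_2 = -5 a_0 = -5  ->  a_2 = -5/2
  x^1: 6 a_3 + 8 a_1 = 0  ->  6 a_3 = -8 a_1 = 0  ->  a_3 = 0
  x^2: 12 a_4 + 13 a_2 = 0  ->  12 a_4 = -13 a_2 = 65/2  ->  a_4 = 65/24
  x^3: 20 a_5 + 20 a_3 = 0  ->  20 a_5 = -20 a_3 = 0  ->  a_5 = 0
Truncated series: y(x) = 1 - (5/2) x^2 + (65/24) x^4 + O(x^6).

a_0 = 1; a_1 = 0; a_2 = -5/2; a_3 = 0; a_4 = 65/24; a_5 = 0


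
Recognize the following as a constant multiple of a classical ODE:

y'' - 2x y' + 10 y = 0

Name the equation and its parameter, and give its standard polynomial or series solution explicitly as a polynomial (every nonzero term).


The equation is already in a standard form:  y'' - 2x y' + 10 y = 0.
This matches the Hermite equation y'' - 2x y' + 2n y = 0 with 2n = 10, so n = 5; the polynomial solution is H_5(x).
With y = sum_k a_k x^k, matching x^k gives (k+2)(k+1) a_{k+2} = 2(k - n) a_k = 2(k - 5) a_k. The right side vanishes at k = 5, so the series with the parity of 5 terminates at degree 5.
Standard normalization: leading coefficient of H_n is 2^n, so a_5 = 2^5 = 32. Work downward with a_k = (k+1)(k+2) a_{k+2} / (2(k - n)):
  a_3 = (4)(5)(32) / (2(3 - 5)) = 640/(-4) = -160
  a_1 = (2)(3)(-160) / (2(1 - 5)) = -960/(-8) = 120
Hence H_5(x) = 32 x^5 - 160 x^3 + 120 x.

H_5(x); series = 32 x^5 - 160 x^3 + 120 x


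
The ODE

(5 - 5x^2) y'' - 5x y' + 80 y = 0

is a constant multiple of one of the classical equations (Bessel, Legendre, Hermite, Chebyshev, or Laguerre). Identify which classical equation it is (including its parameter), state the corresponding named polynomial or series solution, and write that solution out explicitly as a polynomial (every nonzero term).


All three coefficients share the factor 5; dividing through by 5 gives  (1 - x^2) y'' - x y' + 16 y = 0.
This matches the Chebyshev equation (1 - x^2) y'' - x y' + n^2 y = 0 (note the -x y' term, not -2x y') with n^2 = 16, so n = 4; the polynomial solution is T_4(x).
With y = sum_k a_k x^k, matching x^k gives (k+2)(k+1) a_{k+2} = (k^2 - n^2) a_k = (k - 4)(k + 4) a_k. The right side vanishes at k = 4, so the series with the parity of 4 terminates at degree 4.
Standard normalization: leading coefficient of T_n is 2^(n-1), so a_4 = 2^3 = 8. Work downward with a_k = (k+1)(k+2) a_{k+2} / ((k - 4)(k + 4)):
  a_2 = (3)(4)(8) / ((2 - 4)(2 + 4)) = 96/(-12) = -8
  a_0 = (1)(2)(-8) / ((0 - 4)(0 + 4)) = -16/(-16) = 1
Hence T_4(x) = 8 x^4 - 8 x^2 + 1.

T_4(x); series = 8 x^4 - 8 x^2 + 1


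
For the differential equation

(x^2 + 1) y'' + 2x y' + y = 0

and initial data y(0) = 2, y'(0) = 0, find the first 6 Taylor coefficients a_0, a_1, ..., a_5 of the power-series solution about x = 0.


Ansatz: y(x) = sum_{n>=0} a_n x^n, so y'(x) = sum_{n>=1} n a_n x^(n-1) and y''(x) = sum_{n>=2} n(n-1) a_n x^(n-2).
Substitute into P(x) y'' + Q(x) y' + R(x) y = 0 with P(x) = x^2 + 1, Q(x) = 2x, R(x) = 1, and match powers of x.
Initial conditions: a_0 = 2, a_1 = 0.
Setting the coefficient of each power of x to zero and solving order by order (substituting the coefficients already found):
  x^0: 2 a_2 + a_0 = 0  ->  2 a_2 = -a_0 = -2  ->  a_2 = -1
  x^1: 6 a_3 + 3 a_1 = 0  ->  6 a_3 = -3 a_1 = 0  ->  a_3 = 0
  x^2: 12 a_4 + 7 a_2 = 0  ->  12 a_4 = -7 a_2 = 7  ->  a_4 = 7/12
  x^3: 20 a_5 + 13 a_3 = 0  ->  20 a_5 = -13 a_3 = 0  ->  a_5 = 0
Truncated series: y(x) = 2 - x^2 + (7/12) x^4 + O(x^6).

a_0 = 2; a_1 = 0; a_2 = -1; a_3 = 0; a_4 = 7/12; a_5 = 0


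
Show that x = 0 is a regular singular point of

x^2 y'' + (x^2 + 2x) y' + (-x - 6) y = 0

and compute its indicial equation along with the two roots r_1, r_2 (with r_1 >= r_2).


Divide by x^2 to reach normal form y'' + P_1(x) y' + P_2(x) y = 0 with P_1(x) = 1 + 2/x and P_2(x) = -1/x - 6/x^2.
x = 0 is a singular point because the y'-coefficient 1 + 2/x has a pole at x = 0 and the y-coefficient -1/x - 6/x^2 has a pole at x = 0.
It is a regular singular point because x P_1(x) = p(x) = x + 2 and x^2 P_2(x) = q(x) = -x - 6 are polynomials, hence analytic at x = 0.
p(0) = 2,  q(0) = -6.
Indicial equation: r(r-1) + p(0) r + q(0) = 0, i.e. r^2 + (p(0) - 1) r + q(0) = 0, i.e. r^2 + 1 r - 6 = 0.
Discriminant: (1)^2 - 4(-6) = 25, so r = (-1 ± 5)/2.
Solving: r_1 = 2, r_2 = -3.

indicial: r^2 + 1 r - 6 = 0; roots r_1 = 2, r_2 = -3


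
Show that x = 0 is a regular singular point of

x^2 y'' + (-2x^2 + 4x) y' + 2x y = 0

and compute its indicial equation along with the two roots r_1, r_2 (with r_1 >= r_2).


Divide by x^2 to reach normal form y'' + P_1(x) y' + P_2(x) y = 0 with P_1(x) = -2 + 4/x and P_2(x) = 2/x.
x = 0 is a singular point because the y'-coefficient -2 + 4/x has a pole at x = 0 and the y-coefficient 2/x has a pole at x = 0.
It is a regular singular point because x P_1(x) = p(x) = 4 - 2x and x^2 P_2(x) = q(x) = 2x are polynomials, hence analytic at x = 0.
p(0) = 4,  q(0) = 0.
Indicial equation: r(r-1) + p(0) r + q(0) = 0, i.e. r^2 + (p(0) - 1) r + q(0) = 0, i.e. r^2 + 3 r = 0.
Discriminant: (3)^2 - 4(0) = 9, so r = (-3 ± 3)/2.
Solving: r_1 = 0, r_2 = -3.

indicial: r^2 + 3 r = 0; roots r_1 = 0, r_2 = -3


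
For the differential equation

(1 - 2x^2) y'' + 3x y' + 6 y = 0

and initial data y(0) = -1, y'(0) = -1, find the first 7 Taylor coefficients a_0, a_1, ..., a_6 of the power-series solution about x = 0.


Ansatz: y(x) = sum_{n>=0} a_n x^n, so y'(x) = sum_{n>=1} n a_n x^(n-1) and y''(x) = sum_{n>=2} n(n-1) a_n x^(n-2).
Substitute into P(x) y'' + Q(x) y' + R(x) y = 0 with P(x) = 1 - 2x^2, Q(x) = 3x, R(x) = 6, and match powers of x.
Initial conditions: a_0 = -1, a_1 = -1.
Setting the coefficient of each power of x to zero and solving order by order (substituting the coefficients already found):
  x^0: 2 a_2 + 6 a_0 = 0  ->  2 a_2 = -6 a_0 = 6  ->  a_2 = 3
  x^1: 6 a_3 + 9 a_1 = 0  ->  6 a_3 = -9 a_1 = 9  ->  a_3 = 3/2
  x^2: 12 a_4 + 8 a_2 = 0  ->  12 a_4 = -8 a_2 = -24  ->  a_4 = -2
  x^3: 20 a_5 + 3 a_3 = 0  ->  20 a_5 = -3 a_3 = -9/2  ->  a_5 = -9/40
  x^4: 30 a_6 - 6 a_4 = 0  ->  30 a_6 = 6 a_4 = -12  ->  a_6 = -2/5
Truncated series: y(x) = -1 - x + 3 x^2 + (3/2) x^3 - 2 x^4 - (9/40) x^5 - (2/5) x^6 + O(x^7).

a_0 = -1; a_1 = -1; a_2 = 3; a_3 = 3/2; a_4 = -2; a_5 = -9/40; a_6 = -2/5


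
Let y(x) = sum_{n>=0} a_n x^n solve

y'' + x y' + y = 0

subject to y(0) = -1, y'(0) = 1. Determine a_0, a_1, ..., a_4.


Ansatz: y(x) = sum_{n>=0} a_n x^n, so y'(x) = sum_{n>=1} n a_n x^(n-1) and y''(x) = sum_{n>=2} n(n-1) a_n x^(n-2).
Substitute into P(x) y'' + Q(x) y' + R(x) y = 0 with P(x) = 1, Q(x) = x, R(x) = 1, and match powers of x.
Initial conditions: a_0 = -1, a_1 = 1.
Setting the coefficient of each power of x to zero and solving order by order (substituting the coefficients already found):
  x^0: 2 a_2 + a_0 = 0  ->  2 a_2 = -a_0 = 1  ->  a_2 = 1/2
  x^1: 6 a_3 + 2 a_1 = 0  ->  6 a_3 = -2 a_1 = -2  ->  a_3 = -1/3
  x^2: 12 a_4 + 3 a_2 = 0  ->  12 a_4 = -3 a_2 = -3/2  ->  a_4 = -1/8
Truncated series: y(x) = -1 + x + (1/2) x^2 - (1/3) x^3 - (1/8) x^4 + O(x^5).

a_0 = -1; a_1 = 1; a_2 = 1/2; a_3 = -1/3; a_4 = -1/8


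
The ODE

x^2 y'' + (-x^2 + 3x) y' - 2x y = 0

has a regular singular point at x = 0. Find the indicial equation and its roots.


Divide by x^2 to reach normal form y'' + P_1(x) y' + P_2(x) y = 0 with P_1(x) = -1 + 3/x and P_2(x) = -2/x.
x = 0 is a singular point because the y'-coefficient -1 + 3/x has a pole at x = 0 and the y-coefficient -2/x has a pole at x = 0.
It is a regular singular point because x P_1(x) = p(x) = 3 - x and x^2 P_2(x) = q(x) = -2x are polynomials, hence analytic at x = 0.
p(0) = 3,  q(0) = 0.
Indicial equation: r(r-1) + p(0) r + q(0) = 0, i.e. r^2 + (p(0) - 1) r + q(0) = 0, i.e. r^2 + 2 r = 0.
Discriminant: (2)^2 - 4(0) = 4, so r = (-2 ± 2)/2.
Solving: r_1 = 0, r_2 = -2.

indicial: r^2 + 2 r = 0; roots r_1 = 0, r_2 = -2


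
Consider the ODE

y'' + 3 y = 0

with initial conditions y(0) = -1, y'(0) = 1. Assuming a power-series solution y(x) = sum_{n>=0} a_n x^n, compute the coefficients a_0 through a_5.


Ansatz: y(x) = sum_{n>=0} a_n x^n, so y'(x) = sum_{n>=1} n a_n x^(n-1) and y''(x) = sum_{n>=2} n(n-1) a_n x^(n-2).
Substitute into P(x) y'' + Q(x) y' + R(x) y = 0 with P(x) = 1, Q(x) = 0, R(x) = 3, and match powers of x.
Initial conditions: a_0 = -1, a_1 = 1.
Setting the coefficient of each power of x to zero and solving order by order (substituting the coefficients already found):
  x^0: 2 a_2 + 3 a_0 = 0  ->  2 a_2 = -3 a_0 = 3  ->  a_2 = 3/2
  x^1: 6 a_3 + 3 a_1 = 0  ->  6 a_3 = -3 a_1 = -3  ->  a_3 = -1/2
  x^2: 12 a_4 + 3 a_2 = 0  ->  12 a_4 = -3 a_2 = -9/2  ->  a_4 = -3/8
  x^3: 20 a_5 + 3 a_3 = 0  ->  20 a_5 = -3 a_3 = 3/2  ->  a_5 = 3/40
Truncated series: y(x) = -1 + x + (3/2) x^2 - (1/2) x^3 - (3/8) x^4 + (3/40) x^5 + O(x^6).

a_0 = -1; a_1 = 1; a_2 = 3/2; a_3 = -1/2; a_4 = -3/8; a_5 = 3/40


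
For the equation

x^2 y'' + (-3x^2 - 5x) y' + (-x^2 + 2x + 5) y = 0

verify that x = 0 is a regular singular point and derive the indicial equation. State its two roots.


Divide by x^2 to reach normal form y'' + P_1(x) y' + P_2(x) y = 0 with P_1(x) = -3 - 5/x and P_2(x) = -1 + 2/x + 5/x^2.
x = 0 is a singular point because the y'-coefficient -3 - 5/x has a pole at x = 0 and the y-coefficient -1 + 2/x + 5/x^2 has a pole at x = 0.
It is a regular singular point because x P_1(x) = p(x) = -3x - 5 and x^2 P_2(x) = q(x) = -x^2 + 2x + 5 are polynomials, hence analytic at x = 0.
p(0) = -5,  q(0) = 5.
Indicial equation: r(r-1) + p(0) r + q(0) = 0, i.e. r^2 + (p(0) - 1) r + q(0) = 0, i.e. r^2 - 6 r + 5 = 0.
Discriminant: (-6)^2 - 4(5) = 16, so r = (6 ± 4)/2.
Solving: r_1 = 5, r_2 = 1.

indicial: r^2 - 6 r + 5 = 0; roots r_1 = 5, r_2 = 1


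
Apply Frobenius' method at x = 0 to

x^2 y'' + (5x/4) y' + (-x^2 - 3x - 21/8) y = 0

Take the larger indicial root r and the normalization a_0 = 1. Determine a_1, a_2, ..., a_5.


Write in Frobenius form y'' + (p(x)/x) y' + (q(x)/x^2) y = 0:
  p(x) = 5/4,  q(x) = -x^2 - 3x - 21/8.
Indicial equation: r(r-1) + (5/4) r + (-21/8) = 0 -> roots r_1 = 3/2, r_2 = -7/4.
Take r = r_1 = 3/2. Let y(x) = x^r sum_{n>=0} a_n x^n with a_0 = 1.
Substitute y = x^r sum a_n x^n and match x^{r+n}. The recurrence is
  D(n) a_n - 3 a_{n-1} - 1 a_{n-2} = 0,  where D(n) = (r+n)(r+n-1) + (5/4)(r+n) + (-21/8).
  a_n = [3 a_{n-1} + 1 a_{n-2}] / D(n).
Since the indicial polynomial factors as (r - r_1)(r - r_2), D(n) = (r_1 + n - r_1)(r_1 + n - r_2) = n(n + 13/4).
Evaluating step by step (a_0 = 1):
  n = 1: D(1) = 1(1 + 13/4) = 17/4; numerator = 3(1) = 3; a_1 = (3)/(17/4) = 12/17
  n = 2: D(2) = 2(2 + 13/4) = 21/2; numerator = 3(12/17) + 1(1) = 53/17; a_2 = (53/17)/(21/2) = 106/357
  n = 3: D(3) = 3(3 + 13/4) = 75/4; numerator = 3(106/357) + 1(12/17) = 190/119; a_3 = (190/119)/(75/4) = 152/1785
  n = 4: D(4) = 4(4 + 13/4) = 29; numerator = 3(152/1785) + 1(106/357) = 58/105; a_4 = (58/105)/(29) = 2/105
  n = 5: D(5) = 5(5 + 13/4) = 165/4; numerator = 3(2/105) + 1(152/1785) = 254/1785; a_5 = (254/1785)/(165/4) = 1016/294525

r = 3/2; a_0 = 1; a_1 = 12/17; a_2 = 106/357; a_3 = 152/1785; a_4 = 2/105; a_5 = 1016/294525


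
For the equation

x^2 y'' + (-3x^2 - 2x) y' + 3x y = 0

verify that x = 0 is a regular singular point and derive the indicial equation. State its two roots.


Divide by x^2 to reach normal form y'' + P_1(x) y' + P_2(x) y = 0 with P_1(x) = -3 - 2/x and P_2(x) = 3/x.
x = 0 is a singular point because the y'-coefficient -3 - 2/x has a pole at x = 0 and the y-coefficient 3/x has a pole at x = 0.
It is a regular singular point because x P_1(x) = p(x) = -3x - 2 and x^2 P_2(x) = q(x) = 3x are polynomials, hence analytic at x = 0.
p(0) = -2,  q(0) = 0.
Indicial equation: r(r-1) + p(0) r + q(0) = 0, i.e. r^2 + (p(0) - 1) r + q(0) = 0, i.e. r^2 - 3 r = 0.
Discriminant: (-3)^2 - 4(0) = 9, so r = (3 ± 3)/2.
Solving: r_1 = 3, r_2 = 0.

indicial: r^2 - 3 r = 0; roots r_1 = 3, r_2 = 0


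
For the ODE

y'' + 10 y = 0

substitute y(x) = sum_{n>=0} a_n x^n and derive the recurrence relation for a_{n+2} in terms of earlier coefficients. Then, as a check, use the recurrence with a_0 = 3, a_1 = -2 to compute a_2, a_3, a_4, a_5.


Substitute y = sum_n a_n x^n into y'' + (const) y = 0.
y''(x) = sum_{n>=0} (n+2)(n+1) a_{n+2} x^n.
The ODE becomes sum_n [(n+2)(n+1) a_{n+2} + 10 a_n] x^n = 0.
Setting each coefficient to zero gives the recurrence:
  (n+2)(n+1) a_{n+2} + 10 a_n = 0,
  a_{n+2} = -10 / ((n+1)(n+2)) a_n.

Check with a_0 = 3, a_1 = -2 (apply the recurrence for n = 0, 1, 2, 3): a_0 = 3, a_1 = -2, a_2 = -15, a_3 = 10/3, a_4 = 25/2, a_5 = -5/3.

a_{n+2} = -10/((n+1)(n+2)) * a_n; check: a_0 = 3, a_1 = -2, a_2 = -15, a_3 = 10/3, a_4 = 25/2, a_5 = -5/3


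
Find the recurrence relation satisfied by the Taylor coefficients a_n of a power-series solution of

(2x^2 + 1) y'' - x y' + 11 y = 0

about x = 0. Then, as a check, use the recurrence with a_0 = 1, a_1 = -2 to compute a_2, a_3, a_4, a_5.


Substitute y = sum_n a_n x^n.
(1 + 2 x^2) y'' contributes (n+2)(n+1) a_{n+2} + 2 n(n-1) a_n at x^n.
-x y'(x) contributes -n a_n at x^n.
11 y(x) contributes 11 a_n at x^n.
Matching x^n: (n+2)(n+1) a_{n+2} + (2 n(n-1) - n + 11) a_n = 0.
Thus a_{n+2} = (-2 n(n-1) + n - 11) / ((n+1)(n+2)) * a_n.

Check with a_0 = 1, a_1 = -2 (apply the recurrence for n = 0, 1, 2, 3): a_0 = 1, a_1 = -2, a_2 = -11/2, a_3 = 10/3, a_4 = 143/24, a_5 = -10/3.

a_(n+2) = (-2 n(n-1) + n - 11) / ((n+1)(n+2)) * a_n; check: a_0 = 1, a_1 = -2, a_2 = -11/2, a_3 = 10/3, a_4 = 143/24, a_5 = -10/3


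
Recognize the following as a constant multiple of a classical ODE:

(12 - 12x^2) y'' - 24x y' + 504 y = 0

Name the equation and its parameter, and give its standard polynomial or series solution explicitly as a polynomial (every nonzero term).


All three coefficients share the factor 12; dividing through by 12 gives  (1 - x^2) y'' - 2x y' + 42 y = 0.
This matches the Legendre equation (1 - x^2) y'' - 2x y' + n(n+1) y = 0 (note the -2x y' term) with n(n+1) = 42, so n = 6; the polynomial solution is P_6(x).
With y = sum_k a_k x^k, matching x^k gives (k+2)(k+1) a_{k+2} = [k(k+1) - n(n+1)] a_k = (k - 6)(k + 7) a_k. The right side vanishes at k = 6, so the series with the parity of 6 terminates at degree 6.
Standard normalization (P_n(1) = 1): leading coefficient (2n)!/(2^n (n!)^2) = 479001600/(64*518400) = 231/16, so a_6 = 231/16. Work downward with a_k = (k+1)(k+2) a_{k+2} / ((k - 6)(k + 7)):
  a_4 = (5)(6)(231/16) / ((4 - 6)(4 + 7)) = (3465/8)/(-22) = -315/16
  a_2 = (3)(4)(-315/16) / ((2 - 6)(2 + 7)) = (-945/4)/(-36) = 105/16
  a_0 = (1)(2)(105/16) / ((0 - 6)(0 + 7)) = (105/8)/(-42) = -5/16
Hence P_6(x) = 231 x^6/16 - 315 x^4/16 + 105 x^2/16 - 5/16.

P_6(x); series = 231 x^6/16 - 315 x^4/16 + 105 x^2/16 - 5/16


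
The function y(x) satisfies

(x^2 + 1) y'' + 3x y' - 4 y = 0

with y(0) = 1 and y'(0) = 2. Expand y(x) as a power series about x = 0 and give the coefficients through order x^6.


Ansatz: y(x) = sum_{n>=0} a_n x^n, so y'(x) = sum_{n>=1} n a_n x^(n-1) and y''(x) = sum_{n>=2} n(n-1) a_n x^(n-2).
Substitute into P(x) y'' + Q(x) y' + R(x) y = 0 with P(x) = x^2 + 1, Q(x) = 3x, R(x) = -4, and match powers of x.
Initial conditions: a_0 = 1, a_1 = 2.
Setting the coefficient of each power of x to zero and solving order by order (substituting the coefficients already found):
  x^0: 2 a_2 - 4 a_0 = 0  ->  2 a_2 = 4 a_0 = 4  ->  a_2 = 2
  x^1: 6 a_3 - a_1 = 0  ->  6 a_3 = a_1 = 2  ->  a_3 = 1/3
  x^2: 12 a_4 + 4 a_2 = 0  ->  12 a_4 = -4 a_2 = -8  ->  a_4 = -2/3
  x^3: 20 a_5 + 11 a_3 = 0  ->  20 a_5 = -11 a_3 = -11/3  ->  a_5 = -11/60
  x^4: 30 a_6 + 20 a_4 = 0  ->  30 a_6 = -20 a_4 = 40/3  ->  a_6 = 4/9
Truncated series: y(x) = 1 + 2 x + 2 x^2 + (1/3) x^3 - (2/3) x^4 - (11/60) x^5 + (4/9) x^6 + O(x^7).

a_0 = 1; a_1 = 2; a_2 = 2; a_3 = 1/3; a_4 = -2/3; a_5 = -11/60; a_6 = 4/9


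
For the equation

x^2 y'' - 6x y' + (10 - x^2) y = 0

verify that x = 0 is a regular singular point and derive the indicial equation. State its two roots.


Divide by x^2 to reach normal form y'' + P_1(x) y' + P_2(x) y = 0 with P_1(x) = -6/x and P_2(x) = -1 + 10/x^2.
x = 0 is a singular point because the y'-coefficient -6/x has a pole at x = 0 and the y-coefficient -1 + 10/x^2 has a pole at x = 0.
It is a regular singular point because x P_1(x) = p(x) = -6 and x^2 P_2(x) = q(x) = 10 - x^2 are polynomials, hence analytic at x = 0.
p(0) = -6,  q(0) = 10.
Indicial equation: r(r-1) + p(0) r + q(0) = 0, i.e. r^2 + (p(0) - 1) r + q(0) = 0, i.e. r^2 - 7 r + 10 = 0.
Discriminant: (-7)^2 - 4(10) = 9, so r = (7 ± 3)/2.
Solving: r_1 = 5, r_2 = 2.

indicial: r^2 - 7 r + 10 = 0; roots r_1 = 5, r_2 = 2


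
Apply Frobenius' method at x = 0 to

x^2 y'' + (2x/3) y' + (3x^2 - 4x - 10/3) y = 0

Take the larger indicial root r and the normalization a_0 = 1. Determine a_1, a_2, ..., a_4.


Write in Frobenius form y'' + (p(x)/x) y' + (q(x)/x^2) y = 0:
  p(x) = 2/3,  q(x) = 3x^2 - 4x - 10/3.
Indicial equation: r(r-1) + (2/3) r + (-10/3) = 0 -> roots r_1 = 2, r_2 = -5/3.
Take r = r_1 = 2. Let y(x) = x^r sum_{n>=0} a_n x^n with a_0 = 1.
Substitute y = x^r sum a_n x^n and match x^{r+n}. The recurrence is
  D(n) a_n - 4 a_{n-1} + 3 a_{n-2} = 0,  where D(n) = (r+n)(r+n-1) + (2/3)(r+n) + (-10/3).
  a_n = [4 a_{n-1} - 3 a_{n-2}] / D(n).
Since the indicial polynomial factors as (r - r_1)(r - r_2), D(n) = (r_1 + n - r_1)(r_1 + n - r_2) = n(n + 11/3).
Evaluating step by step (a_0 = 1):
  n = 1: D(1) = 1(1 + 11/3) = 14/3; numerator = 4(1) = 4; a_1 = (4)/(14/3) = 6/7
  n = 2: D(2) = 2(2 + 11/3) = 34/3; numerator = 4(6/7) - 3(1) = 3/7; a_2 = (3/7)/(34/3) = 9/238
  n = 3: D(3) = 3(3 + 11/3) = 20; numerator = 4(9/238) - 3(6/7) = -288/119; a_3 = (-288/119)/(20) = -72/595
  n = 4: D(4) = 4(4 + 11/3) = 92/3; numerator = 4(-72/595) - 3(9/238) = -711/1190; a_4 = (-711/1190)/(92/3) = -2133/109480

r = 2; a_0 = 1; a_1 = 6/7; a_2 = 9/238; a_3 = -72/595; a_4 = -2133/109480


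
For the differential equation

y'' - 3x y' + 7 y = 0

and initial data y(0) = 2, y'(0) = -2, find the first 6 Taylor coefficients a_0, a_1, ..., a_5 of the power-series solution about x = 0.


Ansatz: y(x) = sum_{n>=0} a_n x^n, so y'(x) = sum_{n>=1} n a_n x^(n-1) and y''(x) = sum_{n>=2} n(n-1) a_n x^(n-2).
Substitute into P(x) y'' + Q(x) y' + R(x) y = 0 with P(x) = 1, Q(x) = -3x, R(x) = 7, and match powers of x.
Initial conditions: a_0 = 2, a_1 = -2.
Setting the coefficient of each power of x to zero and solving order by order (substituting the coefficients already found):
  x^0: 2 a_2 + 7 a_0 = 0  ->  2 a_2 = -7 a_0 = -14  ->  a_2 = -7
  x^1: 6 a_3 + 4 a_1 = 0  ->  6 a_3 = -4 a_1 = 8  ->  a_3 = 4/3
  x^2: 12 a_4 + a_2 = 0  ->  12 a_4 = -a_2 = 7  ->  a_4 = 7/12
  x^3: 20 a_5 - 2 a_3 = 0  ->  20 a_5 = 2 a_3 = 8/3  ->  a_5 = 2/15
Truncated series: y(x) = 2 - 2 x - 7 x^2 + (4/3) x^3 + (7/12) x^4 + (2/15) x^5 + O(x^6).

a_0 = 2; a_1 = -2; a_2 = -7; a_3 = 4/3; a_4 = 7/12; a_5 = 2/15


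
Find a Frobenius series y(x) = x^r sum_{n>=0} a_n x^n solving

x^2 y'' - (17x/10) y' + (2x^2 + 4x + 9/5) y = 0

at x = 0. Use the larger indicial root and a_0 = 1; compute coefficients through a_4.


Write in Frobenius form y'' + (p(x)/x) y' + (q(x)/x^2) y = 0:
  p(x) = -17/10,  q(x) = 2x^2 + 4x + 9/5.
Indicial equation: r(r-1) + (-17/10) r + (9/5) = 0 -> roots r_1 = 3/2, r_2 = 6/5.
Take r = r_1 = 3/2. Let y(x) = x^r sum_{n>=0} a_n x^n with a_0 = 1.
Substitute y = x^r sum a_n x^n and match x^{r+n}. The recurrence is
  D(n) a_n + 4 a_{n-1} + 2 a_{n-2} = 0,  where D(n) = (r+n)(r+n-1) + (-17/10)(r+n) + (9/5).
  a_n = [-4 a_{n-1} - 2 a_{n-2}] / D(n).
Since the indicial polynomial factors as (r - r_1)(r - r_2), D(n) = (r_1 + n - r_1)(r_1 + n - r_2) = n(n + 3/10).
Evaluating step by step (a_0 = 1):
  n = 1: D(1) = 1(1 + 3/10) = 13/10; numerator = -4(1) = -4; a_1 = (-4)/(13/10) = -40/13
  n = 2: D(2) = 2(2 + 3/10) = 23/5; numerator = -4(-40/13) - 2(1) = 134/13; a_2 = (134/13)/(23/5) = 670/299
  n = 3: D(3) = 3(3 + 3/10) = 99/10; numerator = -4(670/299) - 2(-40/13) = -840/299; a_3 = (-840/299)/(99/10) = -2800/9867
  n = 4: D(4) = 4(4 + 3/10) = 86/5; numerator = -4(-2800/9867) - 2(670/299) = -2540/759; a_4 = (-2540/759)/(86/5) = -6350/32637

r = 3/2; a_0 = 1; a_1 = -40/13; a_2 = 670/299; a_3 = -2800/9867; a_4 = -6350/32637


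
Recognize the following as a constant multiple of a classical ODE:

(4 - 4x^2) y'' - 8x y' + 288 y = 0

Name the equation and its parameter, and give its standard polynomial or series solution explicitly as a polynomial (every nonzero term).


All three coefficients share the factor 4; dividing through by 4 gives  (1 - x^2) y'' - 2x y' + 72 y = 0.
This matches the Legendre equation (1 - x^2) y'' - 2x y' + n(n+1) y = 0 (note the -2x y' term) with n(n+1) = 72, so n = 8; the polynomial solution is P_8(x).
With y = sum_k a_k x^k, matching x^k gives (k+2)(k+1) a_{k+2} = [k(k+1) - n(n+1)] a_k = (k - 8)(k + 9) a_k. The right side vanishes at k = 8, so the series with the parity of 8 terminates at degree 8.
Standard normalization (P_n(1) = 1): leading coefficient (2n)!/(2^n (n!)^2) = 20922789888000/(256*1625702400) = 6435/128, so a_8 = 6435/128. Work downward with a_k = (k+1)(k+2) a_{k+2} / ((k - 8)(k + 9)):
  a_6 = (7)(8)(6435/128) / ((6 - 8)(6 + 9)) = (45045/16)/(-30) = -3003/32
  a_4 = (5)(6)(-3003/32) / ((4 - 8)(4 + 9)) = (-45045/16)/(-52) = 3465/64
  a_2 = (3)(4)(3465/64) / ((2 - 8)(2 + 9)) = (10395/16)/(-66) = -315/32
  a_0 = (1)(2)(-315/32) / ((0 - 8)(0 + 9)) = (-315/16)/(-72) = 35/128
Hence P_8(x) = 6435 x^8/128 - 3003 x^6/32 + 3465 x^4/64 - 315 x^2/32 + 35/128.

P_8(x); series = 6435 x^8/128 - 3003 x^6/32 + 3465 x^4/64 - 315 x^2/32 + 35/128


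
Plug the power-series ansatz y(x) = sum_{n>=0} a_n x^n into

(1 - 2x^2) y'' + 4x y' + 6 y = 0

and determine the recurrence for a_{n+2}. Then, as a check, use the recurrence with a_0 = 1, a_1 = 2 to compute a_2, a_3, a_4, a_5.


Substitute y = sum_n a_n x^n.
(1 - 2 x^2) y'' contributes (n+2)(n+1) a_{n+2} - 2 n(n-1) a_n at x^n.
4 x y'(x) contributes 4 n a_n at x^n.
6 y(x) contributes 6 a_n at x^n.
Matching x^n: (n+2)(n+1) a_{n+2} + (-2 n(n-1) + 4 n + 6) a_n = 0.
Thus a_{n+2} = (2 n(n-1) - 4 n - 6) / ((n+1)(n+2)) * a_n.

Check with a_0 = 1, a_1 = 2 (apply the recurrence for n = 0, 1, 2, 3): a_0 = 1, a_1 = 2, a_2 = -3, a_3 = -10/3, a_4 = 5/2, a_5 = 1.

a_(n+2) = (2 n(n-1) - 4 n - 6) / ((n+1)(n+2)) * a_n; check: a_0 = 1, a_1 = 2, a_2 = -3, a_3 = -10/3, a_4 = 5/2, a_5 = 1


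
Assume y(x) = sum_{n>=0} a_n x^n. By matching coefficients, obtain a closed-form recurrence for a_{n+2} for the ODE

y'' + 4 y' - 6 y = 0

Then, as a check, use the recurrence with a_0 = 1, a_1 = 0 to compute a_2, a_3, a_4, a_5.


Substitute y = sum_n a_n x^n.
y''(x) has coefficient (n+2)(n+1) a_{n+2} at x^n;
4 y'(x) has coefficient 4 (n+1) a_{n+1} at x^n;
-6 y(x) has coefficient -6 a_n at x^n.
Matching x^n: (n+2)(n+1) a_{n+2} + 4 (n+1) a_{n+1} - 6 a_n = 0.
Thus a_{n+2} = [-4 (n+1) a_{n+1} + 6 a_n] / ((n+1)(n+2)).

Check with a_0 = 1, a_1 = 0 (apply the recurrence for n = 0, 1, 2, 3): a_0 = 1, a_1 = 0, a_2 = 3, a_3 = -4, a_4 = 11/2, a_5 = -28/5.

a_(n+2) = [-4 (n+1) a_(n+1) + 6 a_n] / ((n+1)(n+2)); check: a_0 = 1, a_1 = 0, a_2 = 3, a_3 = -4, a_4 = 11/2, a_5 = -28/5


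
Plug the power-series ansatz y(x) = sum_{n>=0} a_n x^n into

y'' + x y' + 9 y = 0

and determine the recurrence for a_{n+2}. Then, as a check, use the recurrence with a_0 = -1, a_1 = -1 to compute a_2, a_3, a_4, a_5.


Substitute y = sum_n a_n x^n.
y''(x) has coefficient (n+2)(n+1) a_{n+2} at x^n;
x y'(x) has coefficient n a_n at x^n (shift);
9 y(x) has coefficient 9 a_n at x^n.
Matching x^n: (n+2)(n+1) a_{n+2} + (n + 9) a_n = 0.
Thus a_{n+2} = (-n - 9) / ((n+1)(n+2)) * a_n.

Check with a_0 = -1, a_1 = -1 (apply the recurrence for n = 0, 1, 2, 3): a_0 = -1, a_1 = -1, a_2 = 9/2, a_3 = 5/3, a_4 = -33/8, a_5 = -1.

a_(n+2) = (-n - 9) / ((n+1)(n+2)) * a_n; check: a_0 = -1, a_1 = -1, a_2 = 9/2, a_3 = 5/3, a_4 = -33/8, a_5 = -1


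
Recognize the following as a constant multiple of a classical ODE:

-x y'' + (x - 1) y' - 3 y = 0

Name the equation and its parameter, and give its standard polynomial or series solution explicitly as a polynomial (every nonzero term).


All three coefficients share the factor -1; dividing through by -1 gives  x y'' + (1 - x) y' + 3 y = 0.
This matches the Laguerre equation x y'' + (1 - x) y' + n y = 0 with n = 3; the polynomial solution is L_3(x).
With y = sum_k a_k x^k, matching x^k gives (k+1)k a_{k+1} + (k+1) a_{k+1} - k a_k + n a_k = 0, i.e. (k+1)^2 a_{k+1} = (k - n) a_k = (k - 3) a_k. The right side vanishes at k = 3, so the series terminates at degree 3.
Standard normalization L_n(0) = 1 gives a_0 = 1. Work upward with a_{k+1} = (k - 3) a_k / (k+1)^2:
  a_1 = (0 - 3)(1) / 1^2 = -3/1 = -3
  a_2 = (1 - 3)(-3) / 2^2 = 6/4 = 3/2
  a_3 = (2 - 3)(3/2) / 3^2 = (-3/2)/9 = -1/6
Hence L_3(x) = -x^3/6 + 3 x^2/2 - 3 x + 1.

L_3(x); series = -x^3/6 + 3 x^2/2 - 3 x + 1


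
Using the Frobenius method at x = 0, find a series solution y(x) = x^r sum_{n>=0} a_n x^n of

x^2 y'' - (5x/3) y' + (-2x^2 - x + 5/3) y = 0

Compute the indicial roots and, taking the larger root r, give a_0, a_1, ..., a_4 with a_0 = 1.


Write in Frobenius form y'' + (p(x)/x) y' + (q(x)/x^2) y = 0:
  p(x) = -5/3,  q(x) = -2x^2 - x + 5/3.
Indicial equation: r(r-1) + (-5/3) r + (5/3) = 0 -> roots r_1 = 5/3, r_2 = 1.
Take r = r_1 = 5/3. Let y(x) = x^r sum_{n>=0} a_n x^n with a_0 = 1.
Substitute y = x^r sum a_n x^n and match x^{r+n}. The recurrence is
  D(n) a_n - 1 a_{n-1} - 2 a_{n-2} = 0,  where D(n) = (r+n)(r+n-1) + (-5/3)(r+n) + (5/3).
  a_n = [1 a_{n-1} + 2 a_{n-2}] / D(n).
Since the indicial polynomial factors as (r - r_1)(r - r_2), D(n) = (r_1 + n - r_1)(r_1 + n - r_2) = n(n + 2/3).
Evaluating step by step (a_0 = 1):
  n = 1: D(1) = 1(1 + 2/3) = 5/3; numerator = 1(1) = 1; a_1 = (1)/(5/3) = 3/5
  n = 2: D(2) = 2(2 + 2/3) = 16/3; numerator = 1(3/5) + 2(1) = 13/5; a_2 = (13/5)/(16/3) = 39/80
  n = 3: D(3) = 3(3 + 2/3) = 11; numerator = 1(39/80) + 2(3/5) = 27/16; a_3 = (27/16)/(11) = 27/176
  n = 4: D(4) = 4(4 + 2/3) = 56/3; numerator = 1(27/176) + 2(39/80) = 993/880; a_4 = (993/880)/(56/3) = 2979/49280

r = 5/3; a_0 = 1; a_1 = 3/5; a_2 = 39/80; a_3 = 27/176; a_4 = 2979/49280


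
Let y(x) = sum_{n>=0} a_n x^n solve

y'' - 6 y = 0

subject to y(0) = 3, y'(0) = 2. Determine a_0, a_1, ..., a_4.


Ansatz: y(x) = sum_{n>=0} a_n x^n, so y'(x) = sum_{n>=1} n a_n x^(n-1) and y''(x) = sum_{n>=2} n(n-1) a_n x^(n-2).
Substitute into P(x) y'' + Q(x) y' + R(x) y = 0 with P(x) = 1, Q(x) = 0, R(x) = -6, and match powers of x.
Initial conditions: a_0 = 3, a_1 = 2.
Setting the coefficient of each power of x to zero and solving order by order (substituting the coefficients already found):
  x^0: 2 a_2 - 6 a_0 = 0  ->  2 a_2 = 6 a_0 = 18  ->  a_2 = 9
  x^1: 6 a_3 - 6 a_1 = 0  ->  6 a_3 = 6 a_1 = 12  ->  a_3 = 2
  x^2: 12 a_4 - 6 a_2 = 0  ->  12 a_4 = 6 a_2 = 54  ->  a_4 = 9/2
Truncated series: y(x) = 3 + 2 x + 9 x^2 + 2 x^3 + (9/2) x^4 + O(x^5).

a_0 = 3; a_1 = 2; a_2 = 9; a_3 = 2; a_4 = 9/2


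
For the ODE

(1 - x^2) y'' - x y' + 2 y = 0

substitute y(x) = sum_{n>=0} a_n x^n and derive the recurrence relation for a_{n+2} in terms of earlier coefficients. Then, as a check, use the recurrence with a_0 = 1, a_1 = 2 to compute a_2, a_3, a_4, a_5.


Substitute y = sum_n a_n x^n.
(1 - 1 x^2) y'' contributes (n+2)(n+1) a_{n+2} - n(n-1) a_n at x^n.
-x y'(x) contributes -n a_n at x^n.
2 y(x) contributes 2 a_n at x^n.
Matching x^n: (n+2)(n+1) a_{n+2} + (-n(n-1) - n + 2) a_n = 0.
Thus a_{n+2} = (n(n-1) + n - 2) / ((n+1)(n+2)) * a_n.

Check with a_0 = 1, a_1 = 2 (apply the recurrence for n = 0, 1, 2, 3): a_0 = 1, a_1 = 2, a_2 = -1, a_3 = -1/3, a_4 = -1/6, a_5 = -7/60.

a_(n+2) = (n(n-1) + n - 2) / ((n+1)(n+2)) * a_n; check: a_0 = 1, a_1 = 2, a_2 = -1, a_3 = -1/3, a_4 = -1/6, a_5 = -7/60


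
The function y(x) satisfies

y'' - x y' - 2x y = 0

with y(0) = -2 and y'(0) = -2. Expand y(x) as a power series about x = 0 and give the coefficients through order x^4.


Ansatz: y(x) = sum_{n>=0} a_n x^n, so y'(x) = sum_{n>=1} n a_n x^(n-1) and y''(x) = sum_{n>=2} n(n-1) a_n x^(n-2).
Substitute into P(x) y'' + Q(x) y' + R(x) y = 0 with P(x) = 1, Q(x) = -x, R(x) = -2x, and match powers of x.
Initial conditions: a_0 = -2, a_1 = -2.
Setting the coefficient of each power of x to zero and solving order by order (substituting the coefficients already found):
  x^0: 2 a_2 = 0  ->  a_2 = 0
  x^1: 6 a_3 - a_1 - 2 a_0 = 0  ->  6 a_3 = a_1 + 2 a_0 = -6  ->  a_3 = -1
  x^2: 12 a_4 - 2 a_2 - 2 a_1 = 0  ->  12 a_4 = 2 a_2 + 2 a_1 = -4  ->  a_4 = -1/3
Truncated series: y(x) = -2 - 2 x - x^3 - (1/3) x^4 + O(x^5).

a_0 = -2; a_1 = -2; a_2 = 0; a_3 = -1; a_4 = -1/3


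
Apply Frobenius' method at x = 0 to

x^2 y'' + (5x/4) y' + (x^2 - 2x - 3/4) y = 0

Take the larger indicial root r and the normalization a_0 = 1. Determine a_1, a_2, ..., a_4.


Write in Frobenius form y'' + (p(x)/x) y' + (q(x)/x^2) y = 0:
  p(x) = 5/4,  q(x) = x^2 - 2x - 3/4.
Indicial equation: r(r-1) + (5/4) r + (-3/4) = 0 -> roots r_1 = 3/4, r_2 = -1.
Take r = r_1 = 3/4. Let y(x) = x^r sum_{n>=0} a_n x^n with a_0 = 1.
Substitute y = x^r sum a_n x^n and match x^{r+n}. The recurrence is
  D(n) a_n - 2 a_{n-1} + 1 a_{n-2} = 0,  where D(n) = (r+n)(r+n-1) + (5/4)(r+n) + (-3/4).
  a_n = [2 a_{n-1} - 1 a_{n-2}] / D(n).
Since the indicial polynomial factors as (r - r_1)(r - r_2), D(n) = (r_1 + n - r_1)(r_1 + n - r_2) = n(n + 7/4).
Evaluating step by step (a_0 = 1):
  n = 1: D(1) = 1(1 + 7/4) = 11/4; numerator = 2(1) = 2; a_1 = (2)/(11/4) = 8/11
  n = 2: D(2) = 2(2 + 7/4) = 15/2; numerator = 2(8/11) - 1(1) = 5/11; a_2 = (5/11)/(15/2) = 2/33
  n = 3: D(3) = 3(3 + 7/4) = 57/4; numerator = 2(2/33) - 1(8/11) = -20/33; a_3 = (-20/33)/(57/4) = -80/1881
  n = 4: D(4) = 4(4 + 7/4) = 23; numerator = 2(-80/1881) - 1(2/33) = -274/1881; a_4 = (-274/1881)/(23) = -274/43263

r = 3/4; a_0 = 1; a_1 = 8/11; a_2 = 2/33; a_3 = -80/1881; a_4 = -274/43263


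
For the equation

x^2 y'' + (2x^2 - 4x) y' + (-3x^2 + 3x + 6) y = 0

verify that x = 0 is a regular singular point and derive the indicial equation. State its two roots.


Divide by x^2 to reach normal form y'' + P_1(x) y' + P_2(x) y = 0 with P_1(x) = 2 - 4/x and P_2(x) = -3 + 3/x + 6/x^2.
x = 0 is a singular point because the y'-coefficient 2 - 4/x has a pole at x = 0 and the y-coefficient -3 + 3/x + 6/x^2 has a pole at x = 0.
It is a regular singular point because x P_1(x) = p(x) = 2x - 4 and x^2 P_2(x) = q(x) = -3x^2 + 3x + 6 are polynomials, hence analytic at x = 0.
p(0) = -4,  q(0) = 6.
Indicial equation: r(r-1) + p(0) r + q(0) = 0, i.e. r^2 + (p(0) - 1) r + q(0) = 0, i.e. r^2 - 5 r + 6 = 0.
Discriminant: (-5)^2 - 4(6) = 1, so r = (5 ± 1)/2.
Solving: r_1 = 3, r_2 = 2.

indicial: r^2 - 5 r + 6 = 0; roots r_1 = 3, r_2 = 2


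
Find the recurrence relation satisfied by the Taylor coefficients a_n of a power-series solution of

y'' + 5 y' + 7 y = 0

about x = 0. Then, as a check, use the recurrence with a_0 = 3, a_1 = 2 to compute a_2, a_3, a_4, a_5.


Substitute y = sum_n a_n x^n.
y''(x) has coefficient (n+2)(n+1) a_{n+2} at x^n;
5 y'(x) has coefficient 5 (n+1) a_{n+1} at x^n;
7 y(x) has coefficient 7 a_n at x^n.
Matching x^n: (n+2)(n+1) a_{n+2} + 5 (n+1) a_{n+1} + 7 a_n = 0.
Thus a_{n+2} = [-5 (n+1) a_{n+1} - 7 a_n] / ((n+1)(n+2)).

Check with a_0 = 3, a_1 = 2 (apply the recurrence for n = 0, 1, 2, 3): a_0 = 3, a_1 = 2, a_2 = -31/2, a_3 = 47/2, a_4 = -61/3, a_5 = 1453/120.

a_(n+2) = [-5 (n+1) a_(n+1) - 7 a_n] / ((n+1)(n+2)); check: a_0 = 3, a_1 = 2, a_2 = -31/2, a_3 = 47/2, a_4 = -61/3, a_5 = 1453/120


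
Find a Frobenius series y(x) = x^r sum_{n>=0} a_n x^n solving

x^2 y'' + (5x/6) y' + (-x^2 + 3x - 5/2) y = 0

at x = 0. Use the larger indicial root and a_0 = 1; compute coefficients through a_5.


Write in Frobenius form y'' + (p(x)/x) y' + (q(x)/x^2) y = 0:
  p(x) = 5/6,  q(x) = -x^2 + 3x - 5/2.
Indicial equation: r(r-1) + (5/6) r + (-5/2) = 0 -> roots r_1 = 5/3, r_2 = -3/2.
Take r = r_1 = 5/3. Let y(x) = x^r sum_{n>=0} a_n x^n with a_0 = 1.
Substitute y = x^r sum a_n x^n and match x^{r+n}. The recurrence is
  D(n) a_n + 3 a_{n-1} - 1 a_{n-2} = 0,  where D(n) = (r+n)(r+n-1) + (5/6)(r+n) + (-5/2).
  a_n = [-3 a_{n-1} + 1 a_{n-2}] / D(n).
Since the indicial polynomial factors as (r - r_1)(r - r_2), D(n) = (r_1 + n - r_1)(r_1 + n - r_2) = n(n + 19/6).
Evaluating step by step (a_0 = 1):
  n = 1: D(1) = 1(1 + 19/6) = 25/6; numerator = -3(1) = -3; a_1 = (-3)/(25/6) = -18/25
  n = 2: D(2) = 2(2 + 19/6) = 31/3; numerator = -3(-18/25) + 1(1) = 79/25; a_2 = (79/25)/(31/3) = 237/775
  n = 3: D(3) = 3(3 + 19/6) = 37/2; numerator = -3(237/775) + 1(-18/25) = -1269/775; a_3 = (-1269/775)/(37/2) = -2538/28675
  n = 4: D(4) = 4(4 + 19/6) = 86/3; numerator = -3(-2538/28675) + 1(237/775) = 16383/28675; a_4 = (16383/28675)/(86/3) = 1143/57350
  n = 5: D(5) = 5(5 + 19/6) = 245/6; numerator = -3(1143/57350) + 1(-2538/28675) = -1701/11470; a_5 = (-1701/11470)/(245/6) = -729/200725

r = 5/3; a_0 = 1; a_1 = -18/25; a_2 = 237/775; a_3 = -2538/28675; a_4 = 1143/57350; a_5 = -729/200725


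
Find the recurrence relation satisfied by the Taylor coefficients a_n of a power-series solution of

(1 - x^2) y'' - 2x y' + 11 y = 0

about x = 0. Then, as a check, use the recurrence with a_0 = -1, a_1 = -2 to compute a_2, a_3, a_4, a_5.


Substitute y = sum_n a_n x^n.
(1 - 1 x^2) y'' contributes (n+2)(n+1) a_{n+2} - n(n-1) a_n at x^n.
-2 x y'(x) contributes -2 n a_n at x^n.
11 y(x) contributes 11 a_n at x^n.
Matching x^n: (n+2)(n+1) a_{n+2} + (-n(n-1) - 2 n + 11) a_n = 0.
Thus a_{n+2} = (n(n-1) + 2 n - 11) / ((n+1)(n+2)) * a_n.

Check with a_0 = -1, a_1 = -2 (apply the recurrence for n = 0, 1, 2, 3): a_0 = -1, a_1 = -2, a_2 = 11/2, a_3 = 3, a_4 = -55/24, a_5 = 3/20.

a_(n+2) = (n(n-1) + 2 n - 11) / ((n+1)(n+2)) * a_n; check: a_0 = -1, a_1 = -2, a_2 = 11/2, a_3 = 3, a_4 = -55/24, a_5 = 3/20


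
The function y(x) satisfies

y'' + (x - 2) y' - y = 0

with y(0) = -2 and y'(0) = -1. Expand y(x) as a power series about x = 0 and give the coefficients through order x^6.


Ansatz: y(x) = sum_{n>=0} a_n x^n, so y'(x) = sum_{n>=1} n a_n x^(n-1) and y''(x) = sum_{n>=2} n(n-1) a_n x^(n-2).
Substitute into P(x) y'' + Q(x) y' + R(x) y = 0 with P(x) = 1, Q(x) = x - 2, R(x) = -1, and match powers of x.
Initial conditions: a_0 = -2, a_1 = -1.
Setting the coefficient of each power of x to zero and solving order by order (substituting the coefficients already found):
  x^0: 2 a_2 - 2 a_1 - a_0 = 0  ->  2 a_2 = 2 a_1 + a_0 = -4  ->  a_2 = -2
  x^1: 6 a_3 - 4 a_2 = 0  ->  6 a_3 = 4 a_2 = -8  ->  a_3 = -4/3
  x^2: 12 a_4 - 6 a_3 + a_2 = 0  ->  12 a_4 = 6 a_3 - a_2 = -6  ->  a_4 = -1/2
  x^3: 20 a_5 - 8 a_4 + 2 a_3 = 0  ->  20 a_5 = 8 a_4 - 2 a_3 = -4/3  ->  a_5 = -1/15
  x^4: 30 a_6 - 10 a_5 + 3 a_4 = 0  ->  30 a_6 = 10 a_5 - 3 a_4 = 5/6  ->  a_6 = 1/36
Truncated series: y(x) = -2 - x - 2 x^2 - (4/3) x^3 - (1/2) x^4 - (1/15) x^5 + (1/36) x^6 + O(x^7).

a_0 = -2; a_1 = -1; a_2 = -2; a_3 = -4/3; a_4 = -1/2; a_5 = -1/15; a_6 = 1/36
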